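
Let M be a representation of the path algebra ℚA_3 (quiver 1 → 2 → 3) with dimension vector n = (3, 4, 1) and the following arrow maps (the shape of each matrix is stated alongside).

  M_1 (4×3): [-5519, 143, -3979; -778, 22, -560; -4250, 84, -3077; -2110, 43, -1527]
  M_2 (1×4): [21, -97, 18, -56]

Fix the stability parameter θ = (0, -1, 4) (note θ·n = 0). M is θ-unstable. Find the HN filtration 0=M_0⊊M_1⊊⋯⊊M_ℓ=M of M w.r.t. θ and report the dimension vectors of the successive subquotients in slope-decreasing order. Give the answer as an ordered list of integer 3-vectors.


Barcode: M ≅ I[1,2]^2, I[1,3], I[2,2]. HN layers by μ_θ (3 steps, strictly decreasing):
  μ^(1)=4; μ^(2)=-1/2; μ^(3)=-1

((0, 0, 1); (3, 3, 0); (0, 1, 0))


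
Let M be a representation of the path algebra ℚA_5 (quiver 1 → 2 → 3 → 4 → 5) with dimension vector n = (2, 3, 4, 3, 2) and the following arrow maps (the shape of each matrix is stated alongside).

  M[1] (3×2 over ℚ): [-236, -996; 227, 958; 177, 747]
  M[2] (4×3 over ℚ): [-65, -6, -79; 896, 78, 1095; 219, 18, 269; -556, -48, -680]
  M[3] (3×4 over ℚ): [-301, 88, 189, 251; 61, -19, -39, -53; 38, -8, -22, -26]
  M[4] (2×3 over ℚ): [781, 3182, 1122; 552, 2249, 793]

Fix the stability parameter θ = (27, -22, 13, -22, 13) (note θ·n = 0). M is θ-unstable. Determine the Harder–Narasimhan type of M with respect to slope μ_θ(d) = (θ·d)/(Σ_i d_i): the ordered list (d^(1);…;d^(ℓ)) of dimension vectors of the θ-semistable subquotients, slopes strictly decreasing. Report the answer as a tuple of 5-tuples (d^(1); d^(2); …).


Via rank(M_{q-1}∘⋯∘M_p): M ≅ I[1,2], I[1,5], I[2,3], I[3,3], I[3,5], I[4,4].
μ_θ-semistable layers: μ^(1)=13; μ^(2)=5/2; μ^(3)=-1; μ^(4)=-9/2; μ^(5)=-22

((0, 0, 2, 0, 2); (1, 1, 0, 0, 0); (1, 1, 1, 1, 0); (0, 0, 1, 1, 0); (0, 1, 0, 1, 0))


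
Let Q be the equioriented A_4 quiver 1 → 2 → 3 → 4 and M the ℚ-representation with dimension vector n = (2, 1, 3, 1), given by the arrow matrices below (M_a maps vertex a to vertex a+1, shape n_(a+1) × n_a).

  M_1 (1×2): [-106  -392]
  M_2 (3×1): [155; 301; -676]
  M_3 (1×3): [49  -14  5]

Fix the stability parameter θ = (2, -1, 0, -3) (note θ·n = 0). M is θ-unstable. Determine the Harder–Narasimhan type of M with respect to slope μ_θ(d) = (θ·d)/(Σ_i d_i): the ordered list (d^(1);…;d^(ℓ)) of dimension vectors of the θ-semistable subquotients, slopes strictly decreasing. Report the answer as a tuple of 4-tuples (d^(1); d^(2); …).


Interval decomposition of M: I[1,1], I[1,4], I[3,3]^2.
HN type (ℓ=3): μ^(1)=2; μ^(2)=0; μ^(3)=-1/2

((1, 0, 0, 0); (0, 0, 2, 0); (1, 1, 1, 1))


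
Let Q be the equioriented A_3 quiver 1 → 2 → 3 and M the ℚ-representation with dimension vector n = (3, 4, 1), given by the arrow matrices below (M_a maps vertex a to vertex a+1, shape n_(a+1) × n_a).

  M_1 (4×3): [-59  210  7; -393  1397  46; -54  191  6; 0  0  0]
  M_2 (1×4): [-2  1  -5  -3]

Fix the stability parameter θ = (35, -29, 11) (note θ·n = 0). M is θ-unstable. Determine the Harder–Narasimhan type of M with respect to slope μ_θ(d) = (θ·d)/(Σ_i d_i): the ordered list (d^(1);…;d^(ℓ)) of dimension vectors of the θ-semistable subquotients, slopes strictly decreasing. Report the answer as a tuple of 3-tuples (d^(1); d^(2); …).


Barcode: M ≅ I[1,2]^2, I[1,3], I[2,2]. HN layers by μ_θ (3 steps, strictly decreasing):
  μ^(1)=11; μ^(2)=3; μ^(3)=-29

((0, 0, 1); (3, 3, 0); (0, 1, 0))


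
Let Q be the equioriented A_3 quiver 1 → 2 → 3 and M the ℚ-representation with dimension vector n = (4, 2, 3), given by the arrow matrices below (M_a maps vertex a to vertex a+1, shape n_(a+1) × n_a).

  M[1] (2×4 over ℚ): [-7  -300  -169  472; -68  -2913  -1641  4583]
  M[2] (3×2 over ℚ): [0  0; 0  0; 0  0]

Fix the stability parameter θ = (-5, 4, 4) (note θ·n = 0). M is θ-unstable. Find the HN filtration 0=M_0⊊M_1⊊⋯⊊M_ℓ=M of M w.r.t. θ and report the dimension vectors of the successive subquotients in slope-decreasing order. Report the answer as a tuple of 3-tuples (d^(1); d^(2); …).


Barcode: M ≅ I[1,1]^2, I[1,2]^2, I[3,3]^3. HN layers by μ_θ (2 steps, strictly decreasing):
  μ^(1)=4; μ^(2)=-5

((0, 2, 3); (4, 0, 0))


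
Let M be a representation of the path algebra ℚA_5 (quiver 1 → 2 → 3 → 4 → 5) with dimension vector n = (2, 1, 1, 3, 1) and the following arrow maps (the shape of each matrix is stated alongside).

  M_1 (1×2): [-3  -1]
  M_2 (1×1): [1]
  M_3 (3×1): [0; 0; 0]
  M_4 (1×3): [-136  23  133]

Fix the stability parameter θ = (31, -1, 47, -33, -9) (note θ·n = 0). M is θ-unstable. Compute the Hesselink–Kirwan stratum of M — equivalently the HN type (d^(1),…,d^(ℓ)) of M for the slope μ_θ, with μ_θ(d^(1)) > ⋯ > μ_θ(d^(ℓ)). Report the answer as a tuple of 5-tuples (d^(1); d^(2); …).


Via rank(M_{q-1}∘⋯∘M_p): M ≅ I[1,1], I[1,3], I[4,4]^2, I[4,5].
μ_θ-semistable layers: μ^(1)=47; μ^(2)=31; μ^(3)=15; μ^(4)=-9; μ^(5)=-33

((0, 0, 1, 0, 0); (1, 0, 0, 0, 0); (1, 1, 0, 0, 0); (0, 0, 0, 0, 1); (0, 0, 0, 3, 0))


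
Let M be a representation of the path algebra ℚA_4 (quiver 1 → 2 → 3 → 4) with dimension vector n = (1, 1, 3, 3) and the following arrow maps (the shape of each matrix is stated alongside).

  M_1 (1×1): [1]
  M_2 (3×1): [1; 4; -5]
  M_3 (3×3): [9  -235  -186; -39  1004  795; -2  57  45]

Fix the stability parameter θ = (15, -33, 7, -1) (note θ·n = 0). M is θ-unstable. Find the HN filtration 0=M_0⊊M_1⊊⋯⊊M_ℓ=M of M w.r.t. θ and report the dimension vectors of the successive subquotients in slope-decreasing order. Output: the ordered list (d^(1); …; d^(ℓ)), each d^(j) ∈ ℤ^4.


Barcode: M ≅ I[1,4], I[3,3], I[3,4], I[4,4]. HN layers by μ_θ (4 steps, strictly decreasing):
  μ^(1)=7; μ^(2)=3; μ^(3)=-1; μ^(4)=-9

((0, 0, 1, 0); (0, 0, 2, 2); (0, 0, 0, 1); (1, 1, 0, 0))


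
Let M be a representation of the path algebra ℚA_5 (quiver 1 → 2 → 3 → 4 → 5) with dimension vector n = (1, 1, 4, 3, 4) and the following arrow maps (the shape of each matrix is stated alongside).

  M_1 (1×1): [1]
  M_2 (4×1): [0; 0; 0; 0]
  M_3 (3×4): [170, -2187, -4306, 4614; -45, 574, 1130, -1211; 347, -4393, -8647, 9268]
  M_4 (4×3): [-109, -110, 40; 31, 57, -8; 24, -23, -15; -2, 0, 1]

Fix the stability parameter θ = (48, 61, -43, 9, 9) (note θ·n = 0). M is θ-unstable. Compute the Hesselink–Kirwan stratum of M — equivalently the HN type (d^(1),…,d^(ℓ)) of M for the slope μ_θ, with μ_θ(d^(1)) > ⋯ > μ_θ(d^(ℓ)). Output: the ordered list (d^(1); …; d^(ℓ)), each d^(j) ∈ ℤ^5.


Interval decomposition of M: I[1,2], I[3,3], I[3,5]^3, I[5,5].
HN type (ℓ=4): μ^(1)=61; μ^(2)=48; μ^(3)=9; μ^(4)=-43

((0, 1, 0, 0, 0); (1, 0, 0, 0, 0); (0, 0, 0, 3, 4); (0, 0, 4, 0, 0))


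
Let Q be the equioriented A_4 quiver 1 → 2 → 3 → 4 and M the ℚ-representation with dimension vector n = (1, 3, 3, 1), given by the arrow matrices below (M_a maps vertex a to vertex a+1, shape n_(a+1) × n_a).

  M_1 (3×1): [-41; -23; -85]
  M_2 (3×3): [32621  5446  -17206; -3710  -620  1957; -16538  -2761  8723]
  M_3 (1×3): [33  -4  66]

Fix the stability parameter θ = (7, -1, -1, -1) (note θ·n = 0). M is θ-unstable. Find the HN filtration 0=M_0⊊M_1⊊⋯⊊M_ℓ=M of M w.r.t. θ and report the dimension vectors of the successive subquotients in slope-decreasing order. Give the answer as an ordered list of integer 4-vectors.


Barcode: M ≅ I[1,4], I[2,3]^2. HN layers by μ_θ (2 steps, strictly decreasing):
  μ^(1)=1; μ^(2)=-1

((1, 1, 1, 1); (0, 2, 2, 0))


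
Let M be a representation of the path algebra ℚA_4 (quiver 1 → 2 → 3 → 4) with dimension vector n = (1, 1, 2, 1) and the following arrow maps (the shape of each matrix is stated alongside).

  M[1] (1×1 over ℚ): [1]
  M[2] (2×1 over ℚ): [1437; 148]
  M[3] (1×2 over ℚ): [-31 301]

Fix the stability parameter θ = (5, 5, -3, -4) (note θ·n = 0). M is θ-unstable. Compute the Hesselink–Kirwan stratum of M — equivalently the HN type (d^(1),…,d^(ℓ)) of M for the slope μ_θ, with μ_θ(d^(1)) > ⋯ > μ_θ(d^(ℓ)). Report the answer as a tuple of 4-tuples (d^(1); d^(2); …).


Interval decomposition of M: I[1,4], I[3,3].
HN type (ℓ=2): μ^(1)=3/4; μ^(2)=-3

((1, 1, 1, 1); (0, 0, 1, 0))


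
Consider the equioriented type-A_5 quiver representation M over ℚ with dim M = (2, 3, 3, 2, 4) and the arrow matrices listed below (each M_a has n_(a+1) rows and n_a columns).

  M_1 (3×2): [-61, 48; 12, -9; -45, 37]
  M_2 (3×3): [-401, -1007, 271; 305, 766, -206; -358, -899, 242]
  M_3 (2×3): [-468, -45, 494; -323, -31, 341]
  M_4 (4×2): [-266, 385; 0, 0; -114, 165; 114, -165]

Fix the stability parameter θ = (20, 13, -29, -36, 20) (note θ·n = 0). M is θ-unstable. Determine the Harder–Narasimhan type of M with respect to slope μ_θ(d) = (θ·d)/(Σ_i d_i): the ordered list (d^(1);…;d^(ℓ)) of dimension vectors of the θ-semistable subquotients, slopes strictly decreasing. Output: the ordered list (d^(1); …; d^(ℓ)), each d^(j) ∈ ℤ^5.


Barcode: M ≅ I[1,4], I[1,5], I[2,3], I[5,5]^3. HN layers by μ_θ (2 steps, strictly decreasing):
  μ^(1)=20; μ^(2)=-8

((0, 0, 0, 0, 4); (2, 3, 3, 2, 0))


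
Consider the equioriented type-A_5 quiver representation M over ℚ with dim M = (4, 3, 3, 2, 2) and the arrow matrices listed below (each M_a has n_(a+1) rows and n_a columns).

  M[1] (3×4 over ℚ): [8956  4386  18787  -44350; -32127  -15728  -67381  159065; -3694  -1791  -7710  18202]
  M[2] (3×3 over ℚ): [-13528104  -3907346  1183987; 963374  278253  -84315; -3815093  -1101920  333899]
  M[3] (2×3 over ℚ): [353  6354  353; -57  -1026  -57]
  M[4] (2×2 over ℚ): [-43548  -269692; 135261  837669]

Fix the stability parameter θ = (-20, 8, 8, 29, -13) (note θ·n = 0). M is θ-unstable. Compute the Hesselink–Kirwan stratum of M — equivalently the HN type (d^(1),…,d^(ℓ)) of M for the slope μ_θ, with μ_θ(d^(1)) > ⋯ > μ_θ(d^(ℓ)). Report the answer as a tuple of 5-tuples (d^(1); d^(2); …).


Via rank(M_{q-1}∘⋯∘M_p): M ≅ I[1,1], I[1,3]^2, I[1,4], I[4,5], I[5,5].
μ_θ-semistable layers: μ^(1)=29; μ^(2)=8; μ^(3)=-13; μ^(4)=-20

((0, 0, 0, 1, 0); (0, 3, 3, 1, 1); (0, 0, 0, 0, 1); (4, 0, 0, 0, 0))


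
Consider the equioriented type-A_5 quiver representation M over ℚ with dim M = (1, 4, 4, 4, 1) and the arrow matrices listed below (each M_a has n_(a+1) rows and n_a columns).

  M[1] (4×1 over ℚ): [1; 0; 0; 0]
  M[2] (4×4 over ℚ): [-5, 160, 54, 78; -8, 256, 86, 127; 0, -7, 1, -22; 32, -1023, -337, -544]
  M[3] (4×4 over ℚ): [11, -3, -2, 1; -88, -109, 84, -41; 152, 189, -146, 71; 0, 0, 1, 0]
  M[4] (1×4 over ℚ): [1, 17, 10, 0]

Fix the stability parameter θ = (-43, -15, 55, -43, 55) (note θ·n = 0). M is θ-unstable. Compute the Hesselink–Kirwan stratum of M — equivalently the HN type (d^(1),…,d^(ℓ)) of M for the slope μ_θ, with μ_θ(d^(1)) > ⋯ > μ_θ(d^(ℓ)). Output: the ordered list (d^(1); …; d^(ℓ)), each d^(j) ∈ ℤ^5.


Interval decomposition of M: I[1,5], I[2,4]^3.
HN type (ℓ=4): μ^(1)=55; μ^(2)=6; μ^(3)=-15; μ^(4)=-43

((0, 0, 0, 0, 1); (0, 0, 4, 4, 0); (0, 4, 0, 0, 0); (1, 0, 0, 0, 0))


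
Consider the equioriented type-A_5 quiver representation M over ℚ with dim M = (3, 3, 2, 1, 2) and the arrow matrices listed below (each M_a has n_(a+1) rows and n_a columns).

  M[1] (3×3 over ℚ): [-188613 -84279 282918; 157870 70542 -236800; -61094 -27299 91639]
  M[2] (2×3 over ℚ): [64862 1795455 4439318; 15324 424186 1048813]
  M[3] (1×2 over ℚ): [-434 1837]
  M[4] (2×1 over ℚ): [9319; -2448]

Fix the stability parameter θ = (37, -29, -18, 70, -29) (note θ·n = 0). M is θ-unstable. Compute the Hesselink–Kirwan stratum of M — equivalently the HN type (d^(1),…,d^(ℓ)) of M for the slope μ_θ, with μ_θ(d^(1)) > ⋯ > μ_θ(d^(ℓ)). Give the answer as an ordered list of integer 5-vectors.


Interval decomposition of M: I[1,1], I[1,3], I[1,5], I[2,2], I[5,5].
HN type (ℓ=4): μ^(1)=37; μ^(2)=41/2; μ^(3)=-10/3; μ^(4)=-29

((1, 0, 0, 0, 0); (0, 0, 0, 1, 1); (2, 2, 2, 0, 0); (0, 1, 0, 0, 1))


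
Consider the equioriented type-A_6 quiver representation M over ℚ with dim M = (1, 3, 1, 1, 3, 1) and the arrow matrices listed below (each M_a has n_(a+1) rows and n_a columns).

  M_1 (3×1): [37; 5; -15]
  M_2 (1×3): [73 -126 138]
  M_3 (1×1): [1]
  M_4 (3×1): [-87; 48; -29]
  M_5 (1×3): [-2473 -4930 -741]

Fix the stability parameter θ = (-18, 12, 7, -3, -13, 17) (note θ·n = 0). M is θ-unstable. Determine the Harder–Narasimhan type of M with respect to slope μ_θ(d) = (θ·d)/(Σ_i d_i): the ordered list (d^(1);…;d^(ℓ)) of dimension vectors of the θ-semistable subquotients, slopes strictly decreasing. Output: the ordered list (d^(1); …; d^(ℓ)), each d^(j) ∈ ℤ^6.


Interval decomposition of M: I[1,5], I[2,2]^2, I[5,5], I[5,6].
HN type (ℓ=5): μ^(1)=17; μ^(2)=12; μ^(3)=3/4; μ^(4)=-13; μ^(5)=-18

((0, 0, 0, 0, 0, 1); (0, 2, 0, 0, 0, 0); (0, 1, 1, 1, 1, 0); (0, 0, 0, 0, 2, 0); (1, 0, 0, 0, 0, 0))


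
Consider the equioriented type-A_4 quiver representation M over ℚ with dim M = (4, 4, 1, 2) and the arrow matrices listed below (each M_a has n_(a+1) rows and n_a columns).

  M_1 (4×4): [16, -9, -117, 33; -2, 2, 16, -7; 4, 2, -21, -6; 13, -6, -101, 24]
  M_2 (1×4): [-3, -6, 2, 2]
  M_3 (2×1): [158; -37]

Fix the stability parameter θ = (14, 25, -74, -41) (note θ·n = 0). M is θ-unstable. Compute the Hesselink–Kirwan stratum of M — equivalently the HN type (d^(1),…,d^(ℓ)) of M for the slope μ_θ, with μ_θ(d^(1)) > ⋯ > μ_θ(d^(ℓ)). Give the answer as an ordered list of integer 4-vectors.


Via rank(M_{q-1}∘⋯∘M_p): M ≅ I[1,2]^3, I[1,4], I[4,4].
μ_θ-semistable layers: μ^(1)=25; μ^(2)=14; μ^(3)=-19; μ^(4)=-41

((0, 3, 0, 0); (3, 0, 0, 0); (1, 1, 1, 1); (0, 0, 0, 1))


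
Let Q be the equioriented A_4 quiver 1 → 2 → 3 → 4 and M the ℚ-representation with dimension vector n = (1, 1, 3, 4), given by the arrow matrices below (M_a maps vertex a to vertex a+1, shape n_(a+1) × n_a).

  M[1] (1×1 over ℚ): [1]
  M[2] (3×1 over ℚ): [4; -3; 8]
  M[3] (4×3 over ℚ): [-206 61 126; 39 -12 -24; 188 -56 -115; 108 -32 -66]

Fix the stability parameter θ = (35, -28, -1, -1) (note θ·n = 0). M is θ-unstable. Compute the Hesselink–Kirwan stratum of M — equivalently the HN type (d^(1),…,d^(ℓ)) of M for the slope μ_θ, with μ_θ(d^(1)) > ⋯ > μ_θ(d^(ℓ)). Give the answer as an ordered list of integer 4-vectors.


Via rank(M_{q-1}∘⋯∘M_p): M ≅ I[1,4], I[3,4]^2, I[4,4].
μ_θ-semistable layers: μ^(1)=5/4; μ^(2)=-1

((1, 1, 1, 1); (0, 0, 2, 3))


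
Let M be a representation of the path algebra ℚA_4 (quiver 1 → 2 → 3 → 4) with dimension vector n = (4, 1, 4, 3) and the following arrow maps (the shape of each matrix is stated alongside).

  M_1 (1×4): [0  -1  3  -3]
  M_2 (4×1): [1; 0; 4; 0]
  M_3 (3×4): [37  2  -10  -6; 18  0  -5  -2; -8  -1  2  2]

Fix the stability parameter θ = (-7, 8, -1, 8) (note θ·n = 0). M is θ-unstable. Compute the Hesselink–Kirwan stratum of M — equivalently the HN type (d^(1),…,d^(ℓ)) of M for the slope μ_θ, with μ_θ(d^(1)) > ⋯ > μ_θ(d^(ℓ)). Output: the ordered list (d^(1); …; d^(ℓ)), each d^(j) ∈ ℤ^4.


Via rank(M_{q-1}∘⋯∘M_p): M ≅ I[1,1]^3, I[1,4], I[3,3], I[3,4]^2.
μ_θ-semistable layers: μ^(1)=8; μ^(2)=7/2; μ^(3)=-1; μ^(4)=-7

((0, 0, 0, 3); (0, 1, 1, 0); (0, 0, 3, 0); (4, 0, 0, 0))


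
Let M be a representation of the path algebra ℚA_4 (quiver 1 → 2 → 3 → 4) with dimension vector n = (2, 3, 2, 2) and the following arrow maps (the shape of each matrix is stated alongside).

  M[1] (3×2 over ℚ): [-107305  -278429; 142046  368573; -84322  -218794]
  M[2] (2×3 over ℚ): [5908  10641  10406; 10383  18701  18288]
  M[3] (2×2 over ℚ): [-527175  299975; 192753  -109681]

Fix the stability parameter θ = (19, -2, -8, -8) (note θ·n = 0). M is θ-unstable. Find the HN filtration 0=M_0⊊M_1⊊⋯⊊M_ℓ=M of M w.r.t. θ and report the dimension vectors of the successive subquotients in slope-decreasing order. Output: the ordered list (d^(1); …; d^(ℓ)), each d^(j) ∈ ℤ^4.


Via rank(M_{q-1}∘⋯∘M_p): M ≅ I[1,3], I[1,4], I[2,2], I[4,4].
μ_θ-semistable layers: μ^(1)=3; μ^(2)=1/4; μ^(3)=-2; μ^(4)=-8

((1, 1, 1, 0); (1, 1, 1, 1); (0, 1, 0, 0); (0, 0, 0, 1))


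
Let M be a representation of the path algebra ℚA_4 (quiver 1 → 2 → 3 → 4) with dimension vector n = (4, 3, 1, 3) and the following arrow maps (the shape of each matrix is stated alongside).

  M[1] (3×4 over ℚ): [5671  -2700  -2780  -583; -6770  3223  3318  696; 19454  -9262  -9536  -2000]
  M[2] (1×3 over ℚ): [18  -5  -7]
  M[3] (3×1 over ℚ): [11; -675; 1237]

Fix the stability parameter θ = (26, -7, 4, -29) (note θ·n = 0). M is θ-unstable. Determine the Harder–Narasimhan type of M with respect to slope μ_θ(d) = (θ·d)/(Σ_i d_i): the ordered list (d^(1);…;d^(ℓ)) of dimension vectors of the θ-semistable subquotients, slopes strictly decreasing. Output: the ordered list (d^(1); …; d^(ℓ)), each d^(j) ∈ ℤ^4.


Via rank(M_{q-1}∘⋯∘M_p): M ≅ I[1,1], I[1,2]^2, I[1,4], I[4,4]^2.
μ_θ-semistable layers: μ^(1)=26; μ^(2)=19/2; μ^(3)=-3/2; μ^(4)=-29

((1, 0, 0, 0); (2, 2, 0, 0); (1, 1, 1, 1); (0, 0, 0, 2))


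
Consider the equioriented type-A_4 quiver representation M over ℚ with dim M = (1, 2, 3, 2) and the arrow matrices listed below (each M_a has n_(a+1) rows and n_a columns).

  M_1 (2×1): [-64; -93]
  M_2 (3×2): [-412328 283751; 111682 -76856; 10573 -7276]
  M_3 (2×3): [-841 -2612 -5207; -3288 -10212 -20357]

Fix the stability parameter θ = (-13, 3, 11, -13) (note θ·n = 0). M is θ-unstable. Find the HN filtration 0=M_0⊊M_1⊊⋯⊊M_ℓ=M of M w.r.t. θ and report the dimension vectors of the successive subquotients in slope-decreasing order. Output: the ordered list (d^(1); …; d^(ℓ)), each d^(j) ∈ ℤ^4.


Interval decomposition of M: I[1,4], I[2,4], I[3,3].
HN type (ℓ=3): μ^(1)=11; μ^(2)=1/3; μ^(3)=-13

((0, 0, 1, 0); (0, 2, 2, 2); (1, 0, 0, 0))


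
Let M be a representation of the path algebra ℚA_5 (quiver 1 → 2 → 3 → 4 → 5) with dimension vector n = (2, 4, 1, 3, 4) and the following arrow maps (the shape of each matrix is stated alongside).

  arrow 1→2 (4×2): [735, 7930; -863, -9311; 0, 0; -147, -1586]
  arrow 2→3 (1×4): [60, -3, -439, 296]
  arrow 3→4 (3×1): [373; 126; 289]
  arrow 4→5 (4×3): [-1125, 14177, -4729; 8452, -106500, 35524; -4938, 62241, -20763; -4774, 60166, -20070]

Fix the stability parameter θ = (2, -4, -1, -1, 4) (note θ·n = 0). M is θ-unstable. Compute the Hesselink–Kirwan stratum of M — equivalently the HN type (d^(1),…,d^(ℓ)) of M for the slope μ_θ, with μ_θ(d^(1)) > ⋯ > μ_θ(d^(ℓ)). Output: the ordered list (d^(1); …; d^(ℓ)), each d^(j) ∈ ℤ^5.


Barcode: M ≅ I[1,2], I[1,5], I[2,2]^2, I[4,4], I[4,5], I[5,5]^2. HN layers by μ_θ (3 steps, strictly decreasing):
  μ^(1)=4; μ^(2)=-1; μ^(3)=-4

((0, 0, 0, 0, 4); (2, 2, 1, 3, 0); (0, 2, 0, 0, 0))


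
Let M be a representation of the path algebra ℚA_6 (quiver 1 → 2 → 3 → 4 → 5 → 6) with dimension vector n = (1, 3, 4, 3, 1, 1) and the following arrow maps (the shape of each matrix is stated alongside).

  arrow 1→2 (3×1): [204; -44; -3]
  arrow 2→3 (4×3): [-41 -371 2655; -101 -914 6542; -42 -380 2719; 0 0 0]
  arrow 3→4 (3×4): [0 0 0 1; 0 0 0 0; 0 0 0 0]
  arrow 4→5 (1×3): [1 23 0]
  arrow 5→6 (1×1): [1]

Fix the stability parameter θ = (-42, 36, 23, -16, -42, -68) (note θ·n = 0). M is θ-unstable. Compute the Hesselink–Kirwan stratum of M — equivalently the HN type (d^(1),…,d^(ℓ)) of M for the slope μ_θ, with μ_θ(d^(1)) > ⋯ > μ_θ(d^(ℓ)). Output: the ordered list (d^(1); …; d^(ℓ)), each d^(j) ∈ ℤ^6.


Barcode: M ≅ I[1,3], I[2,3]^2, I[3,6], I[4,4]^2. HN layers by μ_θ (4 steps, strictly decreasing):
  μ^(1)=59/2; μ^(2)=-16; μ^(3)=-103/4; μ^(4)=-42

((0, 3, 3, 0, 0, 0); (0, 0, 0, 2, 0, 0); (0, 0, 1, 1, 1, 1); (1, 0, 0, 0, 0, 0))


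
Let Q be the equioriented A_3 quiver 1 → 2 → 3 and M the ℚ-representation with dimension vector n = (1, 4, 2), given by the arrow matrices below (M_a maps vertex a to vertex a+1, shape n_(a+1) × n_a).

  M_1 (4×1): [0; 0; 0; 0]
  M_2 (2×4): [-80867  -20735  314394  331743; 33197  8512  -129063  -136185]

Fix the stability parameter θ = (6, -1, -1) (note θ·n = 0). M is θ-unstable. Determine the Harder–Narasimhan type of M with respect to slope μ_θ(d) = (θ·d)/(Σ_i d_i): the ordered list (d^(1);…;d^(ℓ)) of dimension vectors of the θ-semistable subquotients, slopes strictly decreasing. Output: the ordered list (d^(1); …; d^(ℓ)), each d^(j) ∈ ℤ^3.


Interval decomposition of M: I[1,1], I[2,2]^2, I[2,3]^2.
HN type (ℓ=2): μ^(1)=6; μ^(2)=-1

((1, 0, 0); (0, 4, 2))


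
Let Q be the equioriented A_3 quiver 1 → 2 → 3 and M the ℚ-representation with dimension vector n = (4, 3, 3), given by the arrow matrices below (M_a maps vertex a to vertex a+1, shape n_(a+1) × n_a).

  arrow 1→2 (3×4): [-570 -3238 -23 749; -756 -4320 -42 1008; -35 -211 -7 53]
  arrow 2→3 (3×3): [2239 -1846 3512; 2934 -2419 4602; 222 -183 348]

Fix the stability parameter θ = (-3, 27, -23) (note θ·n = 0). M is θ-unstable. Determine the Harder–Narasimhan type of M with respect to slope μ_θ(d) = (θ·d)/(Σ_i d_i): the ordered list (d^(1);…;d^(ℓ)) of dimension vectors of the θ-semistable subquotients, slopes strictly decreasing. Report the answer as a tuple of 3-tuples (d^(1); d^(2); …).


Interval decomposition of M: I[1,1], I[1,3]^3.
HN type (ℓ=2): μ^(1)=2; μ^(2)=-3

((0, 3, 3); (4, 0, 0))


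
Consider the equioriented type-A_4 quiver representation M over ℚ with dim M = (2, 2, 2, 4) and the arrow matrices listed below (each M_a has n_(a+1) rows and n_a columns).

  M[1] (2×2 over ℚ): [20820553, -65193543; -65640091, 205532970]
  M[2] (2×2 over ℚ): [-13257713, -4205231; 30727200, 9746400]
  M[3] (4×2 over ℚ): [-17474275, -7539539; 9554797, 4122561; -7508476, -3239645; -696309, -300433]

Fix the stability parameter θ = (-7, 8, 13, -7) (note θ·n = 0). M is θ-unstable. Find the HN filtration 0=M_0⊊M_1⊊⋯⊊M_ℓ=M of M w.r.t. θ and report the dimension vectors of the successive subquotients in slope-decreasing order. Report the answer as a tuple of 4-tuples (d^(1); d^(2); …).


Interval decomposition of M: I[1,2], I[1,4], I[3,4], I[4,4]^2.
HN type (ℓ=4): μ^(1)=8; μ^(2)=14/3; μ^(3)=3; μ^(4)=-7

((0, 1, 0, 0); (0, 1, 1, 1); (0, 0, 1, 1); (2, 0, 0, 2))


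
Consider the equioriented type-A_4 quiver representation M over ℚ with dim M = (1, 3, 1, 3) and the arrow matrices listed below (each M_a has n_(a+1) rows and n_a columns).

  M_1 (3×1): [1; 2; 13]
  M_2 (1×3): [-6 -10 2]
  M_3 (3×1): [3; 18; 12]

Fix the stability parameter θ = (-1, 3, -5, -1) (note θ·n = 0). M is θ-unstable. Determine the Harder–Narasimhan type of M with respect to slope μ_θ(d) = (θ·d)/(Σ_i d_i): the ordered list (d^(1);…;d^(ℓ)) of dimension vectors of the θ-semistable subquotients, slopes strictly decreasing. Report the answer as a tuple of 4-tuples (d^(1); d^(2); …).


Via rank(M_{q-1}∘⋯∘M_p): M ≅ I[1,2], I[2,2], I[2,4], I[4,4]^2.
μ_θ-semistable layers: μ^(1)=3; μ^(2)=-1

((0, 2, 0, 0); (1, 1, 1, 3))


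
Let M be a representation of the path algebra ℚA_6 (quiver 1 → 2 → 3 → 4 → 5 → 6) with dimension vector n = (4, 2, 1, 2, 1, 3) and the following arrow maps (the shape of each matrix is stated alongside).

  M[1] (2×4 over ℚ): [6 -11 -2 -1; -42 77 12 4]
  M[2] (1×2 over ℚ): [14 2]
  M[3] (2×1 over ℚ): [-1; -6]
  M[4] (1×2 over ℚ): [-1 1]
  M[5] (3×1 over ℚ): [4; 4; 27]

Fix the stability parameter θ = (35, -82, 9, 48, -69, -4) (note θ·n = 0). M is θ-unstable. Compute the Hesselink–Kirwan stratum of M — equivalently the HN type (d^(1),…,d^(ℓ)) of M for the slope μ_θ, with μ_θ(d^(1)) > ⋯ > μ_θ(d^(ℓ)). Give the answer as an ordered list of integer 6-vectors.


Via rank(M_{q-1}∘⋯∘M_p): M ≅ I[1,1]^2, I[1,2], I[1,6], I[4,4], I[6,6]^2.
μ_θ-semistable layers: μ^(1)=48; μ^(2)=35; μ^(3)=-4; μ^(4)=-47/2

((0, 0, 0, 1, 0, 0); (2, 0, 0, 0, 0, 0); (0, 0, 1, 1, 1, 3); (2, 2, 0, 0, 0, 0))


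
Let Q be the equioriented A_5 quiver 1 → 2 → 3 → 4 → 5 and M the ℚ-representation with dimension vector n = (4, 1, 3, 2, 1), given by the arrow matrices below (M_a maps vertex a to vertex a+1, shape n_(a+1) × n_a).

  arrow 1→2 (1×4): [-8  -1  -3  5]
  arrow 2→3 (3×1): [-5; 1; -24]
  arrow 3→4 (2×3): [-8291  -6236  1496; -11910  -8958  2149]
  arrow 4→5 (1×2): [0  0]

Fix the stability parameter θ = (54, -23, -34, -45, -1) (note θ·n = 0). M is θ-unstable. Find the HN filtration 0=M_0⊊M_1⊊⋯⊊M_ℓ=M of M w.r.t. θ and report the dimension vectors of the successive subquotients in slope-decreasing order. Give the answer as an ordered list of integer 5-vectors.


Interval decomposition of M: I[1,1]^3, I[1,4], I[3,3], I[3,4], I[5,5].
HN type (ℓ=5): μ^(1)=54; μ^(2)=-1; μ^(3)=-12; μ^(4)=-34; μ^(5)=-79/2

((3, 0, 0, 0, 0); (0, 0, 0, 0, 1); (1, 1, 1, 1, 0); (0, 0, 1, 0, 0); (0, 0, 1, 1, 0))


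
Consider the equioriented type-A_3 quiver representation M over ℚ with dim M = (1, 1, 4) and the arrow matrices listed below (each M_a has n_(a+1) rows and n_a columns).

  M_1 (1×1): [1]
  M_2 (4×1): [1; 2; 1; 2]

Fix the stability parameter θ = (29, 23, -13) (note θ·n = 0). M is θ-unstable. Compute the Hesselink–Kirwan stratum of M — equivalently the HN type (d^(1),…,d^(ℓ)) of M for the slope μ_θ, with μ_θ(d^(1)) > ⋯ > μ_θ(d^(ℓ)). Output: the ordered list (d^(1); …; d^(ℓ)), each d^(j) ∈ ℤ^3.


Interval decomposition of M: I[1,3], I[3,3]^3.
HN type (ℓ=2): μ^(1)=13; μ^(2)=-13

((1, 1, 1); (0, 0, 3))


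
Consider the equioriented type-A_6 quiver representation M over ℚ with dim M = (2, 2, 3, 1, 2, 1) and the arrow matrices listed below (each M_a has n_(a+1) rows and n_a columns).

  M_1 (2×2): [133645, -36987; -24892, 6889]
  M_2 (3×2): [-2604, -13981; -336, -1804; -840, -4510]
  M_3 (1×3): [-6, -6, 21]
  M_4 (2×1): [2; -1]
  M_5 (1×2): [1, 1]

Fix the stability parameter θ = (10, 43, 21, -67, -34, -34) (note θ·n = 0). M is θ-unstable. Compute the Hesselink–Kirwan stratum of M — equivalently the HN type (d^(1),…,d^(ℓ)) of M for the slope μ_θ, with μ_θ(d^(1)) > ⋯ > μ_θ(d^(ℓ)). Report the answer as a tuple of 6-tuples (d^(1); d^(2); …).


Barcode: M ≅ I[1,2], I[1,3], I[3,3], I[3,6], I[5,5]. HN layers by μ_θ (6 steps, strictly decreasing):
  μ^(1)=43; μ^(2)=32; μ^(3)=21; μ^(4)=10; μ^(5)=-57/2; μ^(6)=-34

((0, 1, 0, 0, 0, 0); (0, 1, 1, 0, 0, 0); (0, 0, 1, 0, 0, 0); (2, 0, 0, 0, 0, 0); (0, 0, 1, 1, 1, 1); (0, 0, 0, 0, 1, 0))


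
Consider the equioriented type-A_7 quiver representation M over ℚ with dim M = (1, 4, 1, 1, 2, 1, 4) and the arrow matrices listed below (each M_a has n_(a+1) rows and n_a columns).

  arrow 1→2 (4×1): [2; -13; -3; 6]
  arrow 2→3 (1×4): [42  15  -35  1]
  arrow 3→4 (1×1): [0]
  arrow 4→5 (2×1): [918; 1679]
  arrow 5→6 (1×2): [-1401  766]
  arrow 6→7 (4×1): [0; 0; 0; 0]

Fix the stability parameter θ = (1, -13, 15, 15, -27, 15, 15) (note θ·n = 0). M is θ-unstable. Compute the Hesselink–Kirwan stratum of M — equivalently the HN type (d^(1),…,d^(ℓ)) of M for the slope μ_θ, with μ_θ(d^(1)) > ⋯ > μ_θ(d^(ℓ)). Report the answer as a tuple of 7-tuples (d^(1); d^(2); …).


Barcode: M ≅ I[1,2], I[2,2]^2, I[2,3], I[4,6], I[5,5], I[7,7]^4. HN layers by μ_θ (4 steps, strictly decreasing):
  μ^(1)=15; μ^(2)=-6; μ^(3)=-13; μ^(4)=-27

((0, 0, 1, 0, 0, 1, 4); (1, 1, 0, 1, 1, 0, 0); (0, 3, 0, 0, 0, 0, 0); (0, 0, 0, 0, 1, 0, 0))


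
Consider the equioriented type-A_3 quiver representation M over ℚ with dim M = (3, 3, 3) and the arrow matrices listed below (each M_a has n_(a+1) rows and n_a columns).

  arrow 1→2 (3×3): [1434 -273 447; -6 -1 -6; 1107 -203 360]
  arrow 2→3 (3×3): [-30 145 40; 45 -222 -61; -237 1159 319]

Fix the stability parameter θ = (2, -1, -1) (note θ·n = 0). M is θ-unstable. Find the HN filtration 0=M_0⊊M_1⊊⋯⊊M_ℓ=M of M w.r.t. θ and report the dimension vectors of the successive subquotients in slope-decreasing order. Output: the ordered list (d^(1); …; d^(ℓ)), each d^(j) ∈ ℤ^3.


Via rank(M_{q-1}∘⋯∘M_p): M ≅ I[1,2], I[1,3]^2, I[3,3].
μ_θ-semistable layers: μ^(1)=1/2; μ^(2)=0; μ^(3)=-1

((1, 1, 0); (2, 2, 2); (0, 0, 1))


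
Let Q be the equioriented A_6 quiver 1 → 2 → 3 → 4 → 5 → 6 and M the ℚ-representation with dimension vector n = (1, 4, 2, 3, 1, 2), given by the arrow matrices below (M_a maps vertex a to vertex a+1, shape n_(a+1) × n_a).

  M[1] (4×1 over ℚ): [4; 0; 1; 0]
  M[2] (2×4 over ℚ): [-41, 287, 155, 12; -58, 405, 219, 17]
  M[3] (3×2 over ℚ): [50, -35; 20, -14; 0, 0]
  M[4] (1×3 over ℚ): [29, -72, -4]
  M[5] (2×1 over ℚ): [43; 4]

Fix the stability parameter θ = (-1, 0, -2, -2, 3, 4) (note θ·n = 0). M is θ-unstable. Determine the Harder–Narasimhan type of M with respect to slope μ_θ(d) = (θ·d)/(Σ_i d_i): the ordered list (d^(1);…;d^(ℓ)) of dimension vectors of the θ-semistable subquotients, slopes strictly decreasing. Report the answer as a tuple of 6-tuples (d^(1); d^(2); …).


Via rank(M_{q-1}∘⋯∘M_p): M ≅ I[1,6], I[2,2]^2, I[2,3], I[4,4]^2, I[6,6].
μ_θ-semistable layers: μ^(1)=4; μ^(2)=3; μ^(3)=0; μ^(4)=-1; μ^(5)=-5/4; μ^(6)=-2

((0, 0, 0, 0, 0, 2); (0, 0, 0, 0, 1, 0); (0, 2, 0, 0, 0, 0); (0, 1, 1, 0, 0, 0); (1, 1, 1, 1, 0, 0); (0, 0, 0, 2, 0, 0))


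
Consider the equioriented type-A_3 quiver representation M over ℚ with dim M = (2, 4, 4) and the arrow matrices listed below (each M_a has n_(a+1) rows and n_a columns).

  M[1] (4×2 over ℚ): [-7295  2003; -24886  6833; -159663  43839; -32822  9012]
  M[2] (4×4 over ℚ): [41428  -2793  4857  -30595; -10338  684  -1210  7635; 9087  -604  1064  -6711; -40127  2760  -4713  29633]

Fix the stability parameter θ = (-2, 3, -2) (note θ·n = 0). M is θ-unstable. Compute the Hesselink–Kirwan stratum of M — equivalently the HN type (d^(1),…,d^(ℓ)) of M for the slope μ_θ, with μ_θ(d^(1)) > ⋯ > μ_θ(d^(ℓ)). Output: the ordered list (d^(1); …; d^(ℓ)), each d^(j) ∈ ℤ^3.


Interval decomposition of M: I[1,3]^2, I[2,3]^2.
HN type (ℓ=2): μ^(1)=1/2; μ^(2)=-2

((0, 4, 4); (2, 0, 0))


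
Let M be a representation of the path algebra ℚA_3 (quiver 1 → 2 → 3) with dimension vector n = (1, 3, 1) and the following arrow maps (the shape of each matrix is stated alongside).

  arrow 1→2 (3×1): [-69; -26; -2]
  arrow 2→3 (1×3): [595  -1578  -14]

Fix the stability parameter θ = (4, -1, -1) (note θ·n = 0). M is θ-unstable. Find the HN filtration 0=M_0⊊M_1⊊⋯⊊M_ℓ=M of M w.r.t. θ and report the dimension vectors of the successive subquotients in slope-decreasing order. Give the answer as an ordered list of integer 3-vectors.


Barcode: M ≅ I[1,3], I[2,2]^2. HN layers by μ_θ (2 steps, strictly decreasing):
  μ^(1)=2/3; μ^(2)=-1

((1, 1, 1); (0, 2, 0))


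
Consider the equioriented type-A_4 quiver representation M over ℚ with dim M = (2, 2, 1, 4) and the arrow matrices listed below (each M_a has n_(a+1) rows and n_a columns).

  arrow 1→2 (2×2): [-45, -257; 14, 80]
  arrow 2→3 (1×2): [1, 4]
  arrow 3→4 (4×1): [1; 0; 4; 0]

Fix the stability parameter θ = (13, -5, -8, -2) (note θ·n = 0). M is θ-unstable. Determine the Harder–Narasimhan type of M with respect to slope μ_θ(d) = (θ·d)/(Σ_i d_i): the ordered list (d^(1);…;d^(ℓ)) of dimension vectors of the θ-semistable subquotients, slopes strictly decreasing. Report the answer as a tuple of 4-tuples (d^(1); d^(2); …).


Via rank(M_{q-1}∘⋯∘M_p): M ≅ I[1,2], I[1,4], I[4,4]^3.
μ_θ-semistable layers: μ^(1)=4; μ^(2)=-1/2; μ^(3)=-2

((1, 1, 0, 0); (1, 1, 1, 1); (0, 0, 0, 3))


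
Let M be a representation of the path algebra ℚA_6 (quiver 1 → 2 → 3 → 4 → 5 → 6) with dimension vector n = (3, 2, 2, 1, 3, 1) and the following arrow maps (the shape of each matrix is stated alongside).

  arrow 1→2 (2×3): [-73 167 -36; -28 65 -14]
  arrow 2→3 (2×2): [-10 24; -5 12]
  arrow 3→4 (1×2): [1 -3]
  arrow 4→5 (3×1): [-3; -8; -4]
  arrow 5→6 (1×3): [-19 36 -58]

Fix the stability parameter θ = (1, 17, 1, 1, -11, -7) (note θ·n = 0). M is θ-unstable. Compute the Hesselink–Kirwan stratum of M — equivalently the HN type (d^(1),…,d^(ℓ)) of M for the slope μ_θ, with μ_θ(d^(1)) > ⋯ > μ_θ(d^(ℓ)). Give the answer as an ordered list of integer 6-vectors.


Via rank(M_{q-1}∘⋯∘M_p): M ≅ I[1,1], I[1,2], I[1,6], I[3,3], I[5,5]^2.
μ_θ-semistable layers: μ^(1)=17; μ^(2)=1; μ^(3)=1/3; μ^(4)=-11

((0, 1, 0, 0, 0, 0); (2, 0, 1, 0, 0, 0); (1, 1, 1, 1, 1, 1); (0, 0, 0, 0, 2, 0))


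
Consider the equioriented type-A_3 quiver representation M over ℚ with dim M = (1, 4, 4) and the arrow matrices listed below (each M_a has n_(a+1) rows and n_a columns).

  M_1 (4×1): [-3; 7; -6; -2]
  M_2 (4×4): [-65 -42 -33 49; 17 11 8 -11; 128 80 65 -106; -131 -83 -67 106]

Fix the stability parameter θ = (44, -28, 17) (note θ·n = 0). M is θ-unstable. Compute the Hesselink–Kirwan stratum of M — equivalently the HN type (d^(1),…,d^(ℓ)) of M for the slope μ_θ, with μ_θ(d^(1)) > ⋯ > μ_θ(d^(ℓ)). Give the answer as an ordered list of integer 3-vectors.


Via rank(M_{q-1}∘⋯∘M_p): M ≅ I[1,3], I[2,3]^3.
μ_θ-semistable layers: μ^(1)=17; μ^(2)=8; μ^(3)=-28

((0, 0, 4); (1, 1, 0); (0, 3, 0))


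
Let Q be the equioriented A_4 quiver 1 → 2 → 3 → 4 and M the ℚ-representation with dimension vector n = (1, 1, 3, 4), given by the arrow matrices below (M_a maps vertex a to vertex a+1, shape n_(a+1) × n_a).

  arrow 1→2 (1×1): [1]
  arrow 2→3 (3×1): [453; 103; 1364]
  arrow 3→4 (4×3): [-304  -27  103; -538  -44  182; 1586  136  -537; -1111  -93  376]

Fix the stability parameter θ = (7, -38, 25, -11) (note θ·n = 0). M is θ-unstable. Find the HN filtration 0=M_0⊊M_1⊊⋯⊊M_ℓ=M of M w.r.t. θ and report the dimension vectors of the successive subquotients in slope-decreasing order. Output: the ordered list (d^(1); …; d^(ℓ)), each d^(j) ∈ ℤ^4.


Via rank(M_{q-1}∘⋯∘M_p): M ≅ I[1,4], I[3,4]^2, I[4,4].
μ_θ-semistable layers: μ^(1)=7; μ^(2)=-11; μ^(3)=-31/2

((0, 0, 3, 3); (0, 0, 0, 1); (1, 1, 0, 0))


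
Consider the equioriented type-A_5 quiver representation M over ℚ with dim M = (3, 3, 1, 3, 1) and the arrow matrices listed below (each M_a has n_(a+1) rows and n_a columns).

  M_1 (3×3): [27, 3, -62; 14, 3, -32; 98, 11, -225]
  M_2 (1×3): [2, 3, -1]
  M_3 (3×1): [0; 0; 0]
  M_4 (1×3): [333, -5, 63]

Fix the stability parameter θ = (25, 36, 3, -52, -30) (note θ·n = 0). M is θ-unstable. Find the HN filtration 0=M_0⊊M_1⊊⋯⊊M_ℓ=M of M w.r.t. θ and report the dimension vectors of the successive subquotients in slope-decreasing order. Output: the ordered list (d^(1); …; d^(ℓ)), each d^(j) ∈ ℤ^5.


Via rank(M_{q-1}∘⋯∘M_p): M ≅ I[1,2]^2, I[1,3], I[4,4]^2, I[4,5].
μ_θ-semistable layers: μ^(1)=36; μ^(2)=25; μ^(3)=64/3; μ^(4)=-30; μ^(5)=-52

((0, 2, 0, 0, 0); (2, 0, 0, 0, 0); (1, 1, 1, 0, 0); (0, 0, 0, 0, 1); (0, 0, 0, 3, 0))


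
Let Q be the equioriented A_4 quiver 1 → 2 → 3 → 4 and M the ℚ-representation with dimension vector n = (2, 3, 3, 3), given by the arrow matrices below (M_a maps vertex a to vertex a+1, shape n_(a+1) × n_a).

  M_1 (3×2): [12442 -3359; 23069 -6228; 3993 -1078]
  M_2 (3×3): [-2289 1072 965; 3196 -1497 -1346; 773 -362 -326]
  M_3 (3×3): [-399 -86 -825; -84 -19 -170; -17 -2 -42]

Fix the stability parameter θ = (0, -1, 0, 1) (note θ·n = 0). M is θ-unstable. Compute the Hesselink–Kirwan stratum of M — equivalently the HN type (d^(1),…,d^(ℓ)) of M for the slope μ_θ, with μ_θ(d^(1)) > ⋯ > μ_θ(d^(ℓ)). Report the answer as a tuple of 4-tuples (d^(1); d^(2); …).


Via rank(M_{q-1}∘⋯∘M_p): M ≅ I[1,4]^2, I[2,4].
μ_θ-semistable layers: μ^(1)=1; μ^(2)=0; μ^(3)=-1/2; μ^(4)=-1

((0, 0, 0, 3); (0, 0, 3, 0); (2, 2, 0, 0); (0, 1, 0, 0))


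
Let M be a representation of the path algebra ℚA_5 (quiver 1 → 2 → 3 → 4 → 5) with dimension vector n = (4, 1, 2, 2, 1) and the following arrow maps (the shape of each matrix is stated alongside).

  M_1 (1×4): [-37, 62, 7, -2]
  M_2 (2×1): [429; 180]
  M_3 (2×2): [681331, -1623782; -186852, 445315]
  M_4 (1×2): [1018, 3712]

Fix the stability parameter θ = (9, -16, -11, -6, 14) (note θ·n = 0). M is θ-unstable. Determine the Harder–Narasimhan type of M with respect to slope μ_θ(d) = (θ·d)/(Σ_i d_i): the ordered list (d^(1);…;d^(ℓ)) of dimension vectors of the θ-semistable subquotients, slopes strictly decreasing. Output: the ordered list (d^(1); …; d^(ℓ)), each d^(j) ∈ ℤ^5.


Interval decomposition of M: I[1,1]^3, I[1,5], I[3,4].
HN type (ℓ=4): μ^(1)=14; μ^(2)=9; μ^(3)=-6; μ^(4)=-11

((0, 0, 0, 0, 1); (3, 0, 0, 0, 0); (1, 1, 1, 2, 0); (0, 0, 1, 0, 0))


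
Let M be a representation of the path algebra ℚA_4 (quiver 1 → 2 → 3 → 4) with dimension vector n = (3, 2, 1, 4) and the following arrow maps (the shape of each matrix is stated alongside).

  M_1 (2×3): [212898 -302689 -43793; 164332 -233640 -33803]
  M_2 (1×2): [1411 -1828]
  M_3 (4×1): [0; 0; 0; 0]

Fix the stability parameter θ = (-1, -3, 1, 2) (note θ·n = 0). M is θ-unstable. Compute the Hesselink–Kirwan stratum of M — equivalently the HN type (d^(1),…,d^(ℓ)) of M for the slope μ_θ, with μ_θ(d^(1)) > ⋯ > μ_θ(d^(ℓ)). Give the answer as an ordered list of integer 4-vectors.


Interval decomposition of M: I[1,1], I[1,2], I[1,3], I[4,4]^4.
HN type (ℓ=4): μ^(1)=2; μ^(2)=1; μ^(3)=-1; μ^(4)=-2

((0, 0, 0, 4); (0, 0, 1, 0); (1, 0, 0, 0); (2, 2, 0, 0))


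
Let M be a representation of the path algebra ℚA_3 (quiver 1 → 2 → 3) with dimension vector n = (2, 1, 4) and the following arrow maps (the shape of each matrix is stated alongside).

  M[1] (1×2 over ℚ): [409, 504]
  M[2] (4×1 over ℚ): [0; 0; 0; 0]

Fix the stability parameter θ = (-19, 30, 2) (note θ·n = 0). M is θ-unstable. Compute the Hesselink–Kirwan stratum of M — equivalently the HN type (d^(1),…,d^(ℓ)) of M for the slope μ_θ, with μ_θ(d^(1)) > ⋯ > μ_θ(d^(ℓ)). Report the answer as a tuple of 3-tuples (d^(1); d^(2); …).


Barcode: M ≅ I[1,1], I[1,2], I[3,3]^4. HN layers by μ_θ (3 steps, strictly decreasing):
  μ^(1)=30; μ^(2)=2; μ^(3)=-19

((0, 1, 0); (0, 0, 4); (2, 0, 0))


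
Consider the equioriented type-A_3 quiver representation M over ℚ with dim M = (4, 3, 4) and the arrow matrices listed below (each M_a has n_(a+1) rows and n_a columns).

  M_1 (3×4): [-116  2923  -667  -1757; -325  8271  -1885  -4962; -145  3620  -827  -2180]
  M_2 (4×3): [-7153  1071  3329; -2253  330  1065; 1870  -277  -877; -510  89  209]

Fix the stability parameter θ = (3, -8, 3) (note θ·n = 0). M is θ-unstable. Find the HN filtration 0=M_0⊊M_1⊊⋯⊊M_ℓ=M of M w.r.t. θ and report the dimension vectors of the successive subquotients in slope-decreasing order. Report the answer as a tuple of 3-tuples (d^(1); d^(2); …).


Interval decomposition of M: I[1,1], I[1,3]^3, I[3,3].
HN type (ℓ=2): μ^(1)=3; μ^(2)=-5/2

((1, 0, 4); (3, 3, 0))


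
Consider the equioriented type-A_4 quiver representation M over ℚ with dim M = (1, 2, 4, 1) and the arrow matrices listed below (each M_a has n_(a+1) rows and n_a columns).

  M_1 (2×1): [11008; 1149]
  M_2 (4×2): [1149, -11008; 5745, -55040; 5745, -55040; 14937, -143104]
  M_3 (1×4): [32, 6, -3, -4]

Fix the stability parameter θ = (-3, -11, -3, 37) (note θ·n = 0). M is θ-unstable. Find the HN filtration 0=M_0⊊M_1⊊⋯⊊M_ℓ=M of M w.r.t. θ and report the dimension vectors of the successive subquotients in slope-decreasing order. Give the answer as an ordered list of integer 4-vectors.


Interval decomposition of M: I[1,2], I[2,4], I[3,3]^3.
HN type (ℓ=4): μ^(1)=37; μ^(2)=-3; μ^(3)=-7; μ^(4)=-11

((0, 0, 0, 1); (0, 0, 4, 0); (1, 1, 0, 0); (0, 1, 0, 0))
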